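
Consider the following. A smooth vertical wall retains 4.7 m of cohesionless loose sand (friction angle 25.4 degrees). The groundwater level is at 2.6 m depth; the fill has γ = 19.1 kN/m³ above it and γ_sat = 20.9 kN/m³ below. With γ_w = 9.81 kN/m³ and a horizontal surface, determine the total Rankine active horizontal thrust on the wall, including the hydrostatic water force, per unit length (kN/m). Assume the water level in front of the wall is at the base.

98.9 kN/m

K_a = tan²(45° − φ/2) = 0.3996.
γ' = 20.9 − 9.81 = 11.09 kN/m³. Depth below WT = 2.1 m.
σ'_h at WT = K_a γ d_w = 19.85 kPa; at base = 19.85 + K_a γ' × 2.1 = 29.15 kPa.
P₁ (0–2.6 m) = ½×19.85×2.6 = 25.80. P₂ (2.6–4.7 m) = ½(19.85+29.15)×2.1 = 51.45.
P_w = ½ γ_w h₂² = 0.5×9.81×2.1² = 21.63. Total = 25.80+51.45+21.63 = 98.88 kN/m.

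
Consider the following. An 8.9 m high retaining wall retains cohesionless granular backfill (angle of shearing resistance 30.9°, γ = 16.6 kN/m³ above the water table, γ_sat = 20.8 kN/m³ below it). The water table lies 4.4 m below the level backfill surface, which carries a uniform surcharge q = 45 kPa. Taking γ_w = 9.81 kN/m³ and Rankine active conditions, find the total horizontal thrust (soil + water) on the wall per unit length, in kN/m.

421 kN/m

K_a = tan²(45° − φ/2) = 0.3214.
γ' = 20.8 − 9.81 = 10.99 kN/m³. h₂ = H − d_w = 4.5 m.
σ'_h: at surface K_a·q = 14.46; at WT K_a(q+γd_w) = 37.94; at base K_a(q+γd_w+γ'h₂) = 53.83 kPa.
P₁ = ½(14.46+37.94)×4.4 = 115.3; P₂ = ½(37.94+53.83)×4.5 = 206.5; P_w = ½γ_w h₂² = 99.33.
Total = 115.3+206.5+99.33 = 421.1 kN/m.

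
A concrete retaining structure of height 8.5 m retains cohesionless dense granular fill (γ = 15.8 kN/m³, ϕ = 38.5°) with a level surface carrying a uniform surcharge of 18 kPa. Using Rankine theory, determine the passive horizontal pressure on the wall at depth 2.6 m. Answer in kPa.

K_p = (1 + sin φ)/(1 − sin φ) = 4.298.
σ_v = γz + q = 15.8 × 2.6 + 18 = 59.08 kPa.
σ_h = K_p σ_v = 4.298 × 59.08 = 253.9 kPa.

254 kPa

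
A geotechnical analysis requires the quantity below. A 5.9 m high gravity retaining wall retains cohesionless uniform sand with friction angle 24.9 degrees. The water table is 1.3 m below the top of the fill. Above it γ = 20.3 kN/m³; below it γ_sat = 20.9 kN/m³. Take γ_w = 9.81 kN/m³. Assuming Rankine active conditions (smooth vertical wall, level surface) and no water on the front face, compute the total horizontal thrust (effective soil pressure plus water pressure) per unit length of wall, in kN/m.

K_a = tan²(45° − φ/2) = 0.4074.
γ' = 20.9 − 9.81 = 11.09 kN/m³. Depth below WT = 4.6 m.
σ'_h at WT = K_a γ d_w = 10.75 kPa; at base = 10.75 + K_a γ' × 4.6 = 31.54 kPa.
P₁ (0–1.3 m) = ½×10.75×1.3 = 6.989. P₂ (1.3–5.9 m) = ½(10.75+31.54)×4.6 = 97.26.
P_w = ½ γ_w h₂² = 0.5×9.81×4.6² = 103.8. Total = 6.989+97.26+103.8 = 208.0 kN/m.

208 kN/m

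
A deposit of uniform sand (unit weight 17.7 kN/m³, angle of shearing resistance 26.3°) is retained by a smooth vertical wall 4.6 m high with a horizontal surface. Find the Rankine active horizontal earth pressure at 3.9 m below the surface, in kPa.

26.6 kPa

K_a = (1 − sin φ)/(1 + sin φ) = 0.3859.
σ_h = K_a γ z = 0.3859 × 17.7 × 3.9 = 26.64 kPa.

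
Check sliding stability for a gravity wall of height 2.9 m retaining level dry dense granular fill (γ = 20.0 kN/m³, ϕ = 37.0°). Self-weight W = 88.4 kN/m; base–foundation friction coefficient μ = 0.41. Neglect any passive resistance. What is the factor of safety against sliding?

K_a = tan²(45° − 37.0°/2) = 0.2486.
P_a = ½K_aγH² = 0.5×0.2486×20.0×2.9² = 20.91 kN/m, acting at H/3 = 0.9667 m above the base.
FS_sliding = μW / P_a = 0.41×88.4 / 20.91 = 1.734.

1.73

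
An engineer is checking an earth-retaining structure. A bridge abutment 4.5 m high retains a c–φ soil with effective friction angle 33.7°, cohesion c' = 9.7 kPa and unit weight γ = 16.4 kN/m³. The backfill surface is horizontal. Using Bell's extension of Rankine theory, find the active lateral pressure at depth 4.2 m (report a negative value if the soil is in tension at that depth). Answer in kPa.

K_a = (1 − sin φ)/(1 + sin φ) = 0.2863.
σ_a = K_a γ z − 2c√K_a = 0.2863×16.4×4.2 − 2×9.7×0.5351 = 9.340 kPa.

9.34 kPa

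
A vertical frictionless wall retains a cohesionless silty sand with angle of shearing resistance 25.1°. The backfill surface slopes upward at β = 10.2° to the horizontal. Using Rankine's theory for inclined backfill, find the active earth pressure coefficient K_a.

K_a = cos β · (cos β − √(cos²β − cos²φ)) / (cos β + √(cos²β − cos²φ)).
cos β = 0.9842, cos φ = 0.9056, √(cos²β − cos²φ) = 0.3855.
K_a = 0.9842 × (0.9842 − 0.3855)/(0.9842 + 0.3855) = 0.4302.

0.430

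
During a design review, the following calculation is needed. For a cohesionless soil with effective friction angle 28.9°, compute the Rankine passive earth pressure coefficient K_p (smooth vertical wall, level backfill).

2.87

K_p = (1 + sin φ)/(1 − sin φ) = tan²(45° + 28.9°/2) = 2.871.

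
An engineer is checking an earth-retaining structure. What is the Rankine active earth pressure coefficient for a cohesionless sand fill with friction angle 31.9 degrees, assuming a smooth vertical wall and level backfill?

0.309

K_a = (1 − sin φ)/(1 + sin φ) = (1 − sin 31.9°)/(1 + sin 31.9°) = 0.3085.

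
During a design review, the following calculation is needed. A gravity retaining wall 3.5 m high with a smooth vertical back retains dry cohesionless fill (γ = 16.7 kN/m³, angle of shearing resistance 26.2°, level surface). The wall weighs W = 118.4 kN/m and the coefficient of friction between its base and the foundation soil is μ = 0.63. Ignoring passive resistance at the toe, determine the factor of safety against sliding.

K_a = tan²(45° − 26.2°/2) = 0.3874.
P_a = ½K_aγH² = 0.5×0.3874×16.7×3.5² = 39.63 kN/m, acting at H/3 = 1.167 m above the base.
FS_sliding = μW / P_a = 0.63×118.4 / 39.63 = 1.882.

1.88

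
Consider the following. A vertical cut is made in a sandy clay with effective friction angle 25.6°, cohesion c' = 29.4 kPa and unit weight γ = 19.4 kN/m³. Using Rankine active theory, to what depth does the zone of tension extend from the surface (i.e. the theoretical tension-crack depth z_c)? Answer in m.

4.81 m

K_a = tan²(45° − 25.6°/2) = 0.3966; √K_a = 0.6297.
The active pressure is zero where K_a γ z = 2c√K_a, so z_c = 2c/(γ√K_a) = 2×29.4/(19.4×0.6297) = 4.813 m.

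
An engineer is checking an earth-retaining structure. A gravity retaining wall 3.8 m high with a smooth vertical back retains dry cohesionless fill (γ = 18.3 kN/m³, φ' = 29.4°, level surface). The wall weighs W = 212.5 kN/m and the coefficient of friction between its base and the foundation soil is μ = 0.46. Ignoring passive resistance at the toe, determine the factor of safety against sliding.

K_a = tan²(45° − 29.4°/2) = 0.3415.
P_a = ½K_aγH² = 0.5×0.3415×18.3×3.8² = 45.12 kN/m, acting at H/3 = 1.267 m above the base.
FS_sliding = μW / P_a = 0.46×212.5 / 45.12 = 2.167.

2.17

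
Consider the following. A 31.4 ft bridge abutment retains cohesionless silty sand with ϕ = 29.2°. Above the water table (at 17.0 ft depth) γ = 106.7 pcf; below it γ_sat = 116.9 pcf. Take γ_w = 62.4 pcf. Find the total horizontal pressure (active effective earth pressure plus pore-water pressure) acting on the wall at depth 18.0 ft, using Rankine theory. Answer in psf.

K_a = (1 − sin φ)/(1 + sin φ) = 0.3442.
γ' = 116.9 − 62.4 = 54.50 pcf.
Effective vertical stress at 18.0 ft: σ'_v = 106.7×17.0 + 54.50×1.00 = 1868 psf.
σ'_h = K_a σ'_v = 0.3442 × 1868 = 643.1 psf; u = γ_w × 1.00 = 62.40 psf.
Total σ_h = 643.1 + 62.40 = 705.5 psf.

706 psf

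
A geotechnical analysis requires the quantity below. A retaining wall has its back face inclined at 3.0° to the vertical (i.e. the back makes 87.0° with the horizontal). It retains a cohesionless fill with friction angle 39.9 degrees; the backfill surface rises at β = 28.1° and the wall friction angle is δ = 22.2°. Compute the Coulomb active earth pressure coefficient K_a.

K_a = sin²(α+φ) / [sin²α · sin(α−δ) · (1 + √{sin(φ+δ)sin(φ−β) / (sin(α−δ)sin(α+β))})²].
With α = 87.0°, φ = 39.9°, δ = 22.2°, β = 28.1°: K_a = 0.3281.

0.328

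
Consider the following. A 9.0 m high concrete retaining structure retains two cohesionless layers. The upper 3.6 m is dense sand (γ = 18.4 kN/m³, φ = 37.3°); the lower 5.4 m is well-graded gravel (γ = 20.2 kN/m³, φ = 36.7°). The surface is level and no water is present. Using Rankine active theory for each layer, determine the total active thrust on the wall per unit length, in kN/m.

K_a1 = tan²(45°−37.3°/2) = 0.2453; K_a2 = tan²(45°−36.7°/2) = 0.2519.
Layer 1: σ at base = K_a1 γ₁ h₁ = 16.25 kPa; P₁ = ½×16.25×3.6 = 29.25.
Layer 2: σ_v at top = γ₁h₁ = 66.24; σ_h top = K_a2×66.24 = 16.68; σ_h base = K_a2×(66.24+20.2×5.4) = 44.16.
P₂ = ½(16.68+44.16)×5.4 = 164.3. Total P_a = 29.25+164.3 = 193.5 kN/m.

194 kN/m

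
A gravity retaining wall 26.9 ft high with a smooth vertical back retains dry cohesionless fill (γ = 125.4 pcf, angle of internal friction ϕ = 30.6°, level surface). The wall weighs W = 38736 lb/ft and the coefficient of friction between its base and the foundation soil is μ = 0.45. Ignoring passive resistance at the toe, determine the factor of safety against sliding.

K_a = tan²(45° − 30.6°/2) = 0.3253.
P_a = ½K_aγH² = 0.5×0.3253×125.4×26.9² = 14760 lb/ft, acting at H/3 = 8.967 ft above the base.
FS_sliding = μW / P_a = 0.45×38736 / 14760 = 1.181.

1.18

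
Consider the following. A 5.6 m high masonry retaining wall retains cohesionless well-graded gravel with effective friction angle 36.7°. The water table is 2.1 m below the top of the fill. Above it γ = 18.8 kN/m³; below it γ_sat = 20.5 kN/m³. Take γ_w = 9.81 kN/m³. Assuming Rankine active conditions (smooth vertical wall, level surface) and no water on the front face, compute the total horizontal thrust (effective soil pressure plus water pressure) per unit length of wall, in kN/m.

122 kN/m

K_a = tan²(45° − φ/2) = 0.2519.
γ' = 20.5 − 9.81 = 10.69 kN/m³. Depth below WT = 3.5 m.
σ'_h at WT = K_a γ d_w = 9.943 kPa; at base = 9.943 + K_a γ' × 3.5 = 19.37 kPa.
P₁ (0–2.1 m) = ½×9.943×2.1 = 10.44. P₂ (2.1–5.6 m) = ½(9.943+19.37)×3.5 = 51.29.
P_w = ½ γ_w h₂² = 0.5×9.81×3.5² = 60.09. Total = 10.44+51.29+60.09 = 121.8 kN/m.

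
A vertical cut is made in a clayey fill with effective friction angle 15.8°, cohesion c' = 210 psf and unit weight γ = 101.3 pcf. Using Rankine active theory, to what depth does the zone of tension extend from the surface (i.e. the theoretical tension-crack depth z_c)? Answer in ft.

5.48 ft

K_a = tan²(45° − 15.8°/2) = 0.5720; √K_a = 0.7563.
The active pressure is zero where K_a γ z = 2c√K_a, so z_c = 2c/(γ√K_a) = 2×210/(101.3×0.7563) = 5.482 ft.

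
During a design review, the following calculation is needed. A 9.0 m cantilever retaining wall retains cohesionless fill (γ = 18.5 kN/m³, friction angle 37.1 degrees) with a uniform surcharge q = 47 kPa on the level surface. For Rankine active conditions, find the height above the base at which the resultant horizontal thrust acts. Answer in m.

3.54 m

K_a = 0.2475.
Triangular part P₁ = ½K_aγH² = 185.4 at H/3 = 3.000 m; rectangular part P₂ = K_a q H = 104.7 at H/2 = 4.500 m.
ȳ = (P₁·3.000 + P₂·4.500)/(P₁+P₂) = 3.541 m.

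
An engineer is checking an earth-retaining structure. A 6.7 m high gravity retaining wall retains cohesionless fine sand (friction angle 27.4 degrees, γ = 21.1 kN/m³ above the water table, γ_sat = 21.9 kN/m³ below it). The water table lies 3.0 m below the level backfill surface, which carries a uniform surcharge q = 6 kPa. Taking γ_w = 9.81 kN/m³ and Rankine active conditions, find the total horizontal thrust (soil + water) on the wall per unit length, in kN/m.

234 kN/m

K_a = tan²(45° − φ/2) = 0.3697.
γ' = 21.9 − 9.81 = 12.09 kN/m³. h₂ = H − d_w = 3.7 m.
σ'_h: at surface K_a·q = 2.218; at WT K_a(q+γd_w) = 25.62; at base K_a(q+γd_w+γ'h₂) = 42.16 kPa.
P₁ = ½(2.218+25.62)×3.0 = 41.75; P₂ = ½(25.62+42.16)×3.7 = 125.4; P_w = ½γ_w h₂² = 67.15.
Total = 41.75+125.4+67.15 = 234.3 kN/m.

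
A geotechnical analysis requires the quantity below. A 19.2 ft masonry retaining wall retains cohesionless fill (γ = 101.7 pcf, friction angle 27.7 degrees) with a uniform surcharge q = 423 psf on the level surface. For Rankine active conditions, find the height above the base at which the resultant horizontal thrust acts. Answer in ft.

K_a = 0.3653.
Triangular part P₁ = ½K_aγH² = 6848 at H/3 = 6.400 ft; rectangular part P₂ = K_a q H = 2967 at H/2 = 9.600 ft.
ȳ = (P₁·6.400 + P₂·9.600)/(P₁+P₂) = 7.367 ft.

7.37 ft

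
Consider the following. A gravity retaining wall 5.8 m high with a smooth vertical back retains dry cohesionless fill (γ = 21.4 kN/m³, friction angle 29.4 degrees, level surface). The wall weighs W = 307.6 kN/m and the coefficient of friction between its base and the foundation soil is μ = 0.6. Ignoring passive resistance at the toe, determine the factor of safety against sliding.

1.50

K_a = tan²(45° − 29.4°/2) = 0.3415.
P_a = ½K_aγH² = 0.5×0.3415×21.4×5.8² = 122.9 kN/m, acting at H/3 = 1.933 m above the base.
FS_sliding = μW / P_a = 0.6×307.6 / 122.9 = 1.502.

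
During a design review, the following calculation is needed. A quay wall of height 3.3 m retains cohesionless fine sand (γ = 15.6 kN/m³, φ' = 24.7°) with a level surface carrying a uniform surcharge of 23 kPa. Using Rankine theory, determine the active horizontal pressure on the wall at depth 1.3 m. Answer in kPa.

K_a = (1 − sin φ)/(1 + sin φ) = 0.4106.
σ_v = γz + q = 15.6 × 1.3 + 23 = 43.28 kPa.
σ_h = K_a σ_v = 0.4106 × 43.28 = 17.77 kPa.

17.8 kPa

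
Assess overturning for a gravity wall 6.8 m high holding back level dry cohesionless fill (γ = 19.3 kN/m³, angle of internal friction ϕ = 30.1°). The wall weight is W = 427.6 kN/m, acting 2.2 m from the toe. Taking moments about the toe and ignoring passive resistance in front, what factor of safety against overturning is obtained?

2.80

K_a = tan²(45° − 30.1°/2) = 0.3320.
P_a = ½K_aγH² = 0.5×0.3320×19.3×6.8² = 148.1 kN/m, acting at H/3 = 2.267 m above the base.
Overturning moment M_o = P_a × H/3 = 148.1 × 2.267 = 335.8.
Resisting moment M_r = W × 2.2 = 427.6 × 2.2 = 940.7.
FS_overturning = M_r/M_o = 940.7/335.8 = 2.802.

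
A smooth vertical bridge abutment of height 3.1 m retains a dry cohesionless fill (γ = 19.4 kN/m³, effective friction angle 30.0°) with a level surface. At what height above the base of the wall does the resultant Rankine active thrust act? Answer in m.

1.03 m

K_a = 0.3333.
The pressure distribution is triangular, so the resultant acts at H/3 above the base = 3.1/3 = 1.033 m.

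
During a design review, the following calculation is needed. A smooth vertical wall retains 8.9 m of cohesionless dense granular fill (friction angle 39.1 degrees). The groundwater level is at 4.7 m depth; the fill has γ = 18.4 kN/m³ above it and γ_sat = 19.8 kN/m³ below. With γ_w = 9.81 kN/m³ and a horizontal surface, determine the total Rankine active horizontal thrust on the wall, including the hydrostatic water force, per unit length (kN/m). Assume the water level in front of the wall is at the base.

235 kN/m

K_a = tan²(45° − φ/2) = 0.2265.
γ' = 19.8 − 9.81 = 9.990 kN/m³. Depth below WT = 4.2 m.
σ'_h at WT = K_a γ d_w = 19.59 kPa; at base = 19.59 + K_a γ' × 4.2 = 29.09 kPa.
P₁ (0–4.7 m) = ½×19.59×4.7 = 46.03. P₂ (4.7–8.9 m) = ½(19.59+29.09)×4.2 = 102.2.
P_w = ½ γ_w h₂² = 0.5×9.81×4.2² = 86.52. Total = 46.03+102.2+86.52 = 234.8 kN/m.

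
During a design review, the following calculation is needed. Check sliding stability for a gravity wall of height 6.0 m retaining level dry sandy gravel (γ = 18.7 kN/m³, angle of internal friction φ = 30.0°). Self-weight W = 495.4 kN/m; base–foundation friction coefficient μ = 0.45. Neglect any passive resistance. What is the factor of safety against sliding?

K_a = tan²(45° − 30.0°/2) = 0.3333.
P_a = ½K_aγH² = 0.5×0.3333×18.7×6.0² = 112.2 kN/m, acting at H/3 = 2.000 m above the base.
FS_sliding = μW / P_a = 0.45×495.4 / 112.2 = 1.987.

1.99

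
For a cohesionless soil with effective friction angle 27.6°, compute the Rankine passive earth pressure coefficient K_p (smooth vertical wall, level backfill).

K_p = (1 + sin φ)/(1 − sin φ) = tan²(45° + 27.6°/2) = 2.726.

2.73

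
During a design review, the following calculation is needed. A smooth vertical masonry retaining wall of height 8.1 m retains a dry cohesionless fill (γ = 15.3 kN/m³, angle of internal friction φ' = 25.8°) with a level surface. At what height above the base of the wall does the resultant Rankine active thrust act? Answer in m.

2.70 m

K_a = 0.3935.
The pressure distribution is triangular, so the resultant acts at H/3 above the base = 8.1/3 = 2.700 m.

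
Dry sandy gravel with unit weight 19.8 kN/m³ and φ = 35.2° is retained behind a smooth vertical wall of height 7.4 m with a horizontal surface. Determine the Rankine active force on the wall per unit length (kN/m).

K_a = tan²(45° − φ/2) = 0.2687.
P_a = ½ K_a γ H² = 0.5 × 0.2687 × 19.8 × 7.4² = 145.7 kN/m.

146 kN/m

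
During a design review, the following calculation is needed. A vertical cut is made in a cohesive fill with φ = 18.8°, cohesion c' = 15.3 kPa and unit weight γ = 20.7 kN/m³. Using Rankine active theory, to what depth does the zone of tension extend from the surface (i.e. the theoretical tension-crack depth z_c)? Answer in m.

2.06 m

K_a = tan²(45° − 18.8°/2) = 0.5126; √K_a = 0.7159.
The active pressure is zero where K_a γ z = 2c√K_a, so z_c = 2c/(γ√K_a) = 2×15.3/(20.7×0.7159) = 2.065 m.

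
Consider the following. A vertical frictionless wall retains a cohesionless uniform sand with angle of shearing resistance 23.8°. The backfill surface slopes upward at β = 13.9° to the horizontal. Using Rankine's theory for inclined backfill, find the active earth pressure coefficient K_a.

0.485

K_a = cos β · (cos β − √(cos²β − cos²φ)) / (cos β + √(cos²β − cos²φ)).
cos β = 0.9707, cos φ = 0.9150, √(cos²β − cos²φ) = 0.3243.
K_a = 0.9707 × (0.9707 − 0.3243)/(0.9707 + 0.3243) = 0.4846.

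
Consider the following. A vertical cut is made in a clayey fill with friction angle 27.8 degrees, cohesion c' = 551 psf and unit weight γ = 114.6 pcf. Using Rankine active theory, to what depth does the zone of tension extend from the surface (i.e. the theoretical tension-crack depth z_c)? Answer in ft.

15.9 ft

K_a = tan²(45° − 27.8°/2) = 0.3639; √K_a = 0.6032.
The active pressure is zero where K_a γ z = 2c√K_a, so z_c = 2c/(γ√K_a) = 2×551/(114.6×0.6032) = 15.94 ft.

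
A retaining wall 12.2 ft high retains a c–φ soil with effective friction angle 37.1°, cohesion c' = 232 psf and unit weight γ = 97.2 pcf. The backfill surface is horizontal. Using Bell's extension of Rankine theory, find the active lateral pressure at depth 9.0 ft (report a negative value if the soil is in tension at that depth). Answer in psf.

K_a = (1 − sin φ)/(1 + sin φ) = 0.2475.
σ_a = K_a γ z − 2c√K_a = 0.2475×97.2×9.0 − 2×232×0.4975 = -14.32 psf.

-14.3 psf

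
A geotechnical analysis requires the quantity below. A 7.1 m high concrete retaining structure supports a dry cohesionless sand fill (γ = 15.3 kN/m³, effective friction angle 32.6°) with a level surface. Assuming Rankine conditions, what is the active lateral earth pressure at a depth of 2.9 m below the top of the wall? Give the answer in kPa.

K_a = (1 − sin φ)/(1 + sin φ) = 0.2997.
σ_h = K_a γ z = 0.2997 × 15.3 × 2.9 = 13.30 kPa.

13.3 kPa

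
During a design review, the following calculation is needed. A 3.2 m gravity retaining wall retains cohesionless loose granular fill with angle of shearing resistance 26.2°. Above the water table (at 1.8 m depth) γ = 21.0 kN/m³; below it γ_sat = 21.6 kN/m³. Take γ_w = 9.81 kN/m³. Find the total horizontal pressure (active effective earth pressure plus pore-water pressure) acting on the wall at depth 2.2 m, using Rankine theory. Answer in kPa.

20.4 kPa

K_a = (1 − sin φ)/(1 + sin φ) = 0.3874.
γ' = 21.6 − 9.81 = 11.79 kN/m³.
Effective vertical stress at 2.2 m: σ'_v = 21.0×1.8 + 11.79×0.400 = 42.52 kPa.
σ'_h = K_a σ'_v = 0.3874 × 42.52 = 16.47 kPa; u = γ_w × 0.400 = 3.924 kPa.
Total σ_h = 16.47 + 3.924 = 20.40 kPa.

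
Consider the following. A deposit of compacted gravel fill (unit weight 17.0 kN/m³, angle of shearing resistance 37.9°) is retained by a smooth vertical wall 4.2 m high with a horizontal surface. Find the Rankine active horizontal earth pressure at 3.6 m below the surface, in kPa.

14.6 kPa

K_a = (1 − sin φ)/(1 + sin φ) = 0.2389.
σ_h = K_a γ z = 0.2389 × 17.0 × 3.6 = 14.62 kPa.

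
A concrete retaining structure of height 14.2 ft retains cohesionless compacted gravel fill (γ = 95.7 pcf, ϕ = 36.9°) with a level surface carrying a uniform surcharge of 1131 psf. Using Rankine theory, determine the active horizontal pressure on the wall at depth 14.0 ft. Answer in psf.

617 psf

K_a = (1 − sin φ)/(1 + sin φ) = 0.2497.
σ_v = γz + q = 95.7 × 14.0 + 1131 = 2471 psf.
σ_h = K_a σ_v = 0.2497 × 2471 = 616.9 psf.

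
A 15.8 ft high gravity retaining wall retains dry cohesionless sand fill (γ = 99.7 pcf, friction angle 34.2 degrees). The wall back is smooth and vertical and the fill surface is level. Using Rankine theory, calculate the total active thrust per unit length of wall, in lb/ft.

K_a = tan²(45° − φ/2) = 0.2803.
P_a = ½ K_a γ H² = 0.5 × 0.2803 × 99.7 × 15.8² = 3489 lb/ft.

3490 lb/ft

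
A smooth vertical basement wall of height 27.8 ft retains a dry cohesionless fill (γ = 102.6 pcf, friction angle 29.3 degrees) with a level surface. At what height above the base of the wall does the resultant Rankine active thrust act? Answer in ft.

9.27 ft

K_a = 0.3428.
The pressure distribution is triangular, so the resultant acts at H/3 above the base = 27.8/3 = 9.267 ft.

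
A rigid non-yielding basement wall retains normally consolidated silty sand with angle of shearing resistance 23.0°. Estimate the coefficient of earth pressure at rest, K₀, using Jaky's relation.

K₀ = 1 − sin φ' = 1 − sin 23.0° = 0.6093.

0.609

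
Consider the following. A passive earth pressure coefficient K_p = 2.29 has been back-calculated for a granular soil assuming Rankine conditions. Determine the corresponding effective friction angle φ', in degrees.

K_p = (1+sin φ)/(1−sin φ) ⇒ sin φ = (K_p − 1)/(K_p + 1) = 0.3921.
φ = arcsin(0.3921) = 23.09°.

23.1°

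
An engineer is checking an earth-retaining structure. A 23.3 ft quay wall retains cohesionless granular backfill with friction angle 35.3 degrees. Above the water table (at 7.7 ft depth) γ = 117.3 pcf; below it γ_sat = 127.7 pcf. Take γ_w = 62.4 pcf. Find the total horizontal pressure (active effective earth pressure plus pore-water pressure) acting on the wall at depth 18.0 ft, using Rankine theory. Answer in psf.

K_a = (1 − sin φ)/(1 + sin φ) = 0.2675.
γ' = 127.7 − 62.4 = 65.30 pcf.
Effective vertical stress at 18.0 ft: σ'_v = 117.3×7.7 + 65.30×10.3 = 1576 psf.
σ'_h = K_a σ'_v = 0.2675 × 1576 = 421.6 psf; u = γ_w × 10.3 = 642.7 psf.
Total σ_h = 421.6 + 642.7 = 1064 psf.

1060 psf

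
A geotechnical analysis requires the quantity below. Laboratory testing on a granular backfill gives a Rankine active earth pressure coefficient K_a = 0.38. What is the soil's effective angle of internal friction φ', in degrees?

K_a = tan²(45° − φ/2) ⇒ 45° − φ/2 = arctan(√0.38) = 31.65°.
φ = 2(45° − 31.65°) = 26.70°.

26.7°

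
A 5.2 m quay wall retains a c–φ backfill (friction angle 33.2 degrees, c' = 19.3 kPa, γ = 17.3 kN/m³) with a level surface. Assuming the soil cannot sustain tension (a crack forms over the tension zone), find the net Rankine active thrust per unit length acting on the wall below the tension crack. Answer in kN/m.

K_a = 0.2924; √K_a = 0.5407.
Tension-crack depth z_c = 2c/(γ√K_a) = 2×19.3/(17.3×0.5407) = 4.127 m.
σ_a at base = K_a γ H − 2c√K_a = 0.2924×17.3×5.2 − 2×19.3×0.5407 = 5.429 kPa.
P_a = ½ × 5.429 × (H − z_c) = 0.5×5.429×1.073 = 2.914 kN/m.

2.91 kN/m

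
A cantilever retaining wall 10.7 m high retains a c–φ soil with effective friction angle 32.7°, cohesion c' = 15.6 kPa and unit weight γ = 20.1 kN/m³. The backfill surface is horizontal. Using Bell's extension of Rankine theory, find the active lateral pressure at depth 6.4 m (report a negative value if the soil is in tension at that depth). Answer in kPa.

K_a = (1 − sin φ)/(1 + sin φ) = 0.2985.
σ_a = K_a γ z − 2c√K_a = 0.2985×20.1×6.4 − 2×15.6×0.5464 = 21.35 kPa.

21.4 kPa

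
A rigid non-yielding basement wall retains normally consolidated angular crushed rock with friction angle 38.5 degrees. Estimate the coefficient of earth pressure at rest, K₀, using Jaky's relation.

0.377

K₀ = 1 − sin φ' = 1 − sin 38.5° = 0.3775.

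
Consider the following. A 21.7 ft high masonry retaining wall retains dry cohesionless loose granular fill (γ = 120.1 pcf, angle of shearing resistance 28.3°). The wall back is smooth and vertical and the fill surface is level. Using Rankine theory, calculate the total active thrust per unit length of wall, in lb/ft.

K_a = tan²(45° − φ/2) = 0.3568.
P_a = ½ K_a γ H² = 0.5 × 0.3568 × 120.1 × 21.7² = 10090 lb/ft.

10100 lb/ft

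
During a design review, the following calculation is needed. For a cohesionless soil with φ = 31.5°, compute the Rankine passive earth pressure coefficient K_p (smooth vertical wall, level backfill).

K_p = (1 + sin φ)/(1 − sin φ) = tan²(45° + 31.5°/2) = 3.188.

3.19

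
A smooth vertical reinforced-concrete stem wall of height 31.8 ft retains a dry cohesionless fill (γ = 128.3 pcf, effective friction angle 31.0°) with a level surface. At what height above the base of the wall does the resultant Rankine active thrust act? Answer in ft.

K_a = 0.3201.
The pressure distribution is triangular, so the resultant acts at H/3 above the base = 31.8/3 = 10.60 ft.

10.6 ft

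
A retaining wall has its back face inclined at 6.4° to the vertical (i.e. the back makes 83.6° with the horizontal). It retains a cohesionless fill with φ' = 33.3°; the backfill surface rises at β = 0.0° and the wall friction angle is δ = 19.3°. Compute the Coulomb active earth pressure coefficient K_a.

K_a = sin²(α+φ) / [sin²α · sin(α−δ) · (1 + √{sin(φ+δ)sin(φ−β) / (sin(α−δ)sin(α+β))})²].
With α = 83.6°, φ = 33.3°, δ = 19.3°, β = 0.0°: K_a = 0.3100.

0.310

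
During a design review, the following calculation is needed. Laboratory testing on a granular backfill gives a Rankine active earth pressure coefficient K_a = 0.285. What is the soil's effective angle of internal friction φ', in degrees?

33.8°

K_a = tan²(45° − φ/2) ⇒ 45° − φ/2 = arctan(√0.285) = 28.10°.
φ = 2(45° − 28.10°) = 33.81°.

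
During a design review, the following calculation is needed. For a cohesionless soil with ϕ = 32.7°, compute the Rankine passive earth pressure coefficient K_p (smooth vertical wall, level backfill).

3.35

K_p = (1 + sin φ)/(1 − sin φ) = tan²(45° + 32.7°/2) = 3.350.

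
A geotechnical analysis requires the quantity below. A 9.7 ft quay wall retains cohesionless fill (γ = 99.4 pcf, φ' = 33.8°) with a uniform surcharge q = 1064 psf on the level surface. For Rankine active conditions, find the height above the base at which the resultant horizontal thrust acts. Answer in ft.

4.35 ft

K_a = 0.2851.
Triangular part P₁ = ½K_aγH² = 1333 at H/3 = 3.233 ft; rectangular part P₂ = K_a q H = 2942 at H/2 = 4.850 ft.
ȳ = (P₁·3.233 + P₂·4.850)/(P₁+P₂) = 4.346 ft.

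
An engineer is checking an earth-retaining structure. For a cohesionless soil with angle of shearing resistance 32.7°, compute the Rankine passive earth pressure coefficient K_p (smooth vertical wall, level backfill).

K_p = (1 + sin φ)/(1 − sin φ) = tan²(45° + 32.7°/2) = 3.350.

3.35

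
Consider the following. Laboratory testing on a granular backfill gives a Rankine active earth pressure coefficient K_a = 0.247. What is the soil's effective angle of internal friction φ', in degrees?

37.1°

K_a = tan²(45° − φ/2) ⇒ 45° − φ/2 = arctan(√0.247) = 26.43°.
φ = 2(45° − 26.43°) = 37.15°.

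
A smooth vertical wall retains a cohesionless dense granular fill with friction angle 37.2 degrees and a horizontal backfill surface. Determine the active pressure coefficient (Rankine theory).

K_a = (1 − sin φ)/(1 + sin φ) = (1 − sin 37.2°)/(1 + sin 37.2°) = 0.2464.

0.246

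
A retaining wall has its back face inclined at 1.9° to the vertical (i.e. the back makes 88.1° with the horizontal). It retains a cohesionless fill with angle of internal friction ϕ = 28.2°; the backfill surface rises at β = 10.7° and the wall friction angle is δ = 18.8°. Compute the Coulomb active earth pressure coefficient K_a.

0.389

K_a = sin²(α+φ) / [sin²α · sin(α−δ) · (1 + √{sin(φ+δ)sin(φ−β) / (sin(α−δ)sin(α+β))})²].
With α = 88.1°, φ = 28.2°, δ = 18.8°, β = 10.7°: K_a = 0.3886.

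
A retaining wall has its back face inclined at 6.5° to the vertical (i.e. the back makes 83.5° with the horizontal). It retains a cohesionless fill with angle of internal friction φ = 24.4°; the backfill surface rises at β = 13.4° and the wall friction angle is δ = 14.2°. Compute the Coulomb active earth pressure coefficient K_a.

0.532

K_a = sin²(α+φ) / [sin²α · sin(α−δ) · (1 + √{sin(φ+δ)sin(φ−β) / (sin(α−δ)sin(α+β))})²].
With α = 83.5°, φ = 24.4°, δ = 14.2°, β = 13.4°: K_a = 0.5317.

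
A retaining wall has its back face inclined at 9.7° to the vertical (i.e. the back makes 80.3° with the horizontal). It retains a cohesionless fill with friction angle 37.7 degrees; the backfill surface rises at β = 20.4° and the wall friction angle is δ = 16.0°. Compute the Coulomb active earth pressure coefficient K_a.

0.385

K_a = sin²(α+φ) / [sin²α · sin(α−δ) · (1 + √{sin(φ+δ)sin(φ−β) / (sin(α−δ)sin(α+β))})²].
With α = 80.3°, φ = 37.7°, δ = 16.0°, β = 20.4°: K_a = 0.3853.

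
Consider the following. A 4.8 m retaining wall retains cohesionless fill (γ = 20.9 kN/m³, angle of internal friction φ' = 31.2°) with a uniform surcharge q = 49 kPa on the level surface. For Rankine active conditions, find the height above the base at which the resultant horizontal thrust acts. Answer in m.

2.00 m

K_a = 0.3175.
Triangular part P₁ = ½K_aγH² = 76.44 at H/3 = 1.600 m; rectangular part P₂ = K_a q H = 74.68 at H/2 = 2.400 m.
ȳ = (P₁·1.600 + P₂·2.400)/(P₁+P₂) = 1.995 m.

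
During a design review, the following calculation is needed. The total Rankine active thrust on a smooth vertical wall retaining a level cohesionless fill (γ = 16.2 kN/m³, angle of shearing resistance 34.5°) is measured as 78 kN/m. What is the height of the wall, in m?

5.90 m

K_a = 0.2768. P_a = ½ K_a γ H² ⇒ H = √(2P_a/(K_a γ)).
H = √(2×78/(0.2768×16.2)) = 5.898 m.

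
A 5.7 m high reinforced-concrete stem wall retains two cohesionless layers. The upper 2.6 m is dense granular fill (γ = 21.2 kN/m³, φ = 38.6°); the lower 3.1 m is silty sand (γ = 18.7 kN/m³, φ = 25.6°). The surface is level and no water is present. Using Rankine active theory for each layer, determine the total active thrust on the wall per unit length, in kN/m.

120 kN/m

K_a1 = tan²(45°−38.6°/2) = 0.2316; K_a2 = tan²(45°−25.6°/2) = 0.3966.
Layer 1: σ at base = K_a1 γ₁ h₁ = 12.77 kPa; P₁ = ½×12.77×2.6 = 16.60.
Layer 2: σ_v at top = γ₁h₁ = 55.12; σ_h top = K_a2×55.12 = 21.86; σ_h base = K_a2×(55.12+18.7×3.1) = 44.85.
P₂ = ½(21.86+44.85)×3.1 = 103.4. Total P_a = 16.60+103.4 = 120.0 kN/m.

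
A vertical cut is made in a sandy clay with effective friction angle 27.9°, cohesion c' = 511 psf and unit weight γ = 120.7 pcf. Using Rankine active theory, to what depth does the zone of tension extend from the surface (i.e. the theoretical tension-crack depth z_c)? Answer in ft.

K_a = tan²(45° − 27.9°/2) = 0.3625; √K_a = 0.6020.
The active pressure is zero where K_a γ z = 2c√K_a, so z_c = 2c/(γ√K_a) = 2×511/(120.7×0.6020) = 14.06 ft.

14.1 ft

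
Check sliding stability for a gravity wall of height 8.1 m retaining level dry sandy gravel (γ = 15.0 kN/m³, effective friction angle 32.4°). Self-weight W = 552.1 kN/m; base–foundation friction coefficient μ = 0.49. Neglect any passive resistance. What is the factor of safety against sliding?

1.82

K_a = tan²(45° − 32.4°/2) = 0.3022.
P_a = ½K_aγH² = 0.5×0.3022×15.0×8.1² = 148.7 kN/m, acting at H/3 = 2.700 m above the base.
FS_sliding = μW / P_a = 0.49×552.1 / 148.7 = 1.819.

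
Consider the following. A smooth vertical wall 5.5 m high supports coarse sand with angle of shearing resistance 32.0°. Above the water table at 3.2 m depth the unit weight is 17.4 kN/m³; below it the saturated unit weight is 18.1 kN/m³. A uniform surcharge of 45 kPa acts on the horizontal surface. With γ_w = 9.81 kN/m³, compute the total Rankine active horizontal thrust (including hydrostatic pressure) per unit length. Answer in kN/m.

K_a = tan²(45° − φ/2) = 0.3073.
γ' = 18.1 − 9.81 = 8.290 kN/m³. h₂ = H − d_w = 2.3 m.
σ'_h: at surface K_a·q = 13.83; at WT K_a(q+γd_w) = 30.93; at base K_a(q+γd_w+γ'h₂) = 36.79 kPa.
P₁ = ½(13.83+30.93)×3.2 = 71.62; P₂ = ½(30.93+36.79)×2.3 = 77.89; P_w = ½γ_w h₂² = 25.95.
Total = 71.62+77.89+25.95 = 175.5 kN/m.

175 kN/m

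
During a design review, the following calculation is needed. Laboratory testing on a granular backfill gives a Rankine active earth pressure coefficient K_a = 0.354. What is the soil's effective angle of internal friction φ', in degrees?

K_a = tan²(45° − φ/2) ⇒ 45° − φ/2 = arctan(√0.354) = 30.75°.
φ = 2(45° − 30.75°) = 28.50°.

28.5°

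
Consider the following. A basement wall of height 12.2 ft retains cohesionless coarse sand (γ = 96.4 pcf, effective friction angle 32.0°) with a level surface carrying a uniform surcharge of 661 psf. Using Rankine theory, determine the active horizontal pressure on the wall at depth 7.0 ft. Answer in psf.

K_a = (1 − sin φ)/(1 + sin φ) = 0.3073.
σ_v = γz + q = 96.4 × 7.0 + 661 = 1336 psf.
σ_h = K_a σ_v = 0.3073 × 1336 = 410.4 psf.

410 psf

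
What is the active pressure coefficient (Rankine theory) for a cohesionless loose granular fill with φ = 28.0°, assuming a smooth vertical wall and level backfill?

0.361

K_a = tan²(45° − φ/2) = tan²(31.00°) = 0.3610.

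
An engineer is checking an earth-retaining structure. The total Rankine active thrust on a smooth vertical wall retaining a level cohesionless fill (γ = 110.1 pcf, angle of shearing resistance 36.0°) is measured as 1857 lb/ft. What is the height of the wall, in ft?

11.4 ft

K_a = 0.2596. P_a = ½ K_a γ H² ⇒ H = √(2P_a/(K_a γ)).
H = √(2×1857/(0.2596×110.1)) = 11.40 ft.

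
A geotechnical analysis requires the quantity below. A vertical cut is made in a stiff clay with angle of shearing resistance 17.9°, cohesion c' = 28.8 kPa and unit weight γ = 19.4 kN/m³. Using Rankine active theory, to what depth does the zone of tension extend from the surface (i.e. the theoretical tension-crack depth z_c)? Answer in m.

K_a = tan²(45° − 17.9°/2) = 0.5298; √K_a = 0.7279.
The active pressure is zero where K_a γ z = 2c√K_a, so z_c = 2c/(γ√K_a) = 2×28.8/(19.4×0.7279) = 4.079 m.

4.08 m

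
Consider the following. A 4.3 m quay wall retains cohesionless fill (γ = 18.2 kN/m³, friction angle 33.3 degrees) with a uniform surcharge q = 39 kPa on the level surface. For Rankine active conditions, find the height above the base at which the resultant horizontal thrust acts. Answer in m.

K_a = 0.2911.
Triangular part P₁ = ½K_aγH² = 48.99 at H/3 = 1.433 m; rectangular part P₂ = K_a q H = 48.82 at H/2 = 2.150 m.
ȳ = (P₁·1.433 + P₂·2.150)/(P₁+P₂) = 1.791 m.

1.79 m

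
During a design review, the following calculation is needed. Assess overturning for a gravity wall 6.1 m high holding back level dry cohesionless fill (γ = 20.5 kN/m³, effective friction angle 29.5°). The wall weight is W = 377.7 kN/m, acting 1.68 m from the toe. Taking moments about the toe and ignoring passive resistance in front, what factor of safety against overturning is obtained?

2.41

K_a = tan²(45° − 29.5°/2) = 0.3401.
P_a = ½K_aγH² = 0.5×0.3401×20.5×6.1² = 129.7 kN/m, acting at H/3 = 2.033 m above the base.
Overturning moment M_o = P_a × H/3 = 129.7 × 2.033 = 263.8.
Resisting moment M_r = W × 1.68 = 377.7 × 1.68 = 634.5.
FS_overturning = M_r/M_o = 634.5/263.8 = 2.406.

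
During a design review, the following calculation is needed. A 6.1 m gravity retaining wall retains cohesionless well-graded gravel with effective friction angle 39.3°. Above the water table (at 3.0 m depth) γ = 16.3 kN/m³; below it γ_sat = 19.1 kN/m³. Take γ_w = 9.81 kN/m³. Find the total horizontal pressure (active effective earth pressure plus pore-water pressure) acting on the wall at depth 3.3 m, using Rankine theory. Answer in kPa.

K_a = (1 − sin φ)/(1 + sin φ) = 0.2245.
γ' = 19.1 − 9.81 = 9.290 kN/m³.
Effective vertical stress at 3.3 m: σ'_v = 16.3×3.0 + 9.290×0.300 = 51.69 kPa.
σ'_h = K_a σ'_v = 0.2245 × 51.69 = 11.60 kPa; u = γ_w × 0.300 = 2.943 kPa.
Total σ_h = 11.60 + 2.943 = 14.54 kPa.

14.5 kPa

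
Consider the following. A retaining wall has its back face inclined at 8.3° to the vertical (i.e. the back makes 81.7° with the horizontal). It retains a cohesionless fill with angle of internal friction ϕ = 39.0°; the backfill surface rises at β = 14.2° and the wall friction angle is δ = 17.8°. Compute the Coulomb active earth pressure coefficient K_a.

K_a = sin²(α+φ) / [sin²α · sin(α−δ) · (1 + √{sin(φ+δ)sin(φ−β) / (sin(α−δ)sin(α+β))})²].
With α = 81.7°, φ = 39.0°, δ = 17.8°, β = 14.2°: K_a = 0.3177.

0.318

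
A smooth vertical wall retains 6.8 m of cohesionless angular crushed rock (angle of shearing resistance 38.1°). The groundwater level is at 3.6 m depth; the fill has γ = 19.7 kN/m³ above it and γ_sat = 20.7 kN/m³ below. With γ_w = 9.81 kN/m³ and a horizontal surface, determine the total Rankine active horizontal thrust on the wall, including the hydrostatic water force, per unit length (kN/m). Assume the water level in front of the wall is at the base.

K_a = tan²(45° − φ/2) = 0.2368.
γ' = 20.7 − 9.81 = 10.89 kN/m³. Depth below WT = 3.2 m.
σ'_h at WT = K_a γ d_w = 16.80 kPa; at base = 16.80 + K_a γ' × 3.2 = 25.05 kPa.
P₁ (0–3.6 m) = ½×16.80×3.6 = 30.23. P₂ (3.6–6.8 m) = ½(16.80+25.05)×3.2 = 66.95.
P_w = ½ γ_w h₂² = 0.5×9.81×3.2² = 50.23. Total = 30.23+66.95+50.23 = 147.4 kN/m.

147 kN/m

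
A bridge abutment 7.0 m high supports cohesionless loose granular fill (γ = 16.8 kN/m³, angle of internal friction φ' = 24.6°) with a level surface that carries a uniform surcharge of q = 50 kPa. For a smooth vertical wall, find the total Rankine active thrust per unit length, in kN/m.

314 kN/m

K_a = tan²(45° − φ/2) = 0.4121.
Soil triangle: ½ K_a γ H² = 0.5×0.4121×16.8×7.0² = 169.6 kN/m.
Surcharge rectangle: K_a q H = 0.4121×50×7.0 = 144.3 kN/m.
Total = 169.6 + 144.3 = 313.9 kN/m.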